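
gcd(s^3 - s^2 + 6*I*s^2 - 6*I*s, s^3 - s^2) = s^2 - s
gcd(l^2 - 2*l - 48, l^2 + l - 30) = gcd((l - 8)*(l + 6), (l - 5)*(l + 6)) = l + 6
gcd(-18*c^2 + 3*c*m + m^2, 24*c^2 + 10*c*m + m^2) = 6*c + m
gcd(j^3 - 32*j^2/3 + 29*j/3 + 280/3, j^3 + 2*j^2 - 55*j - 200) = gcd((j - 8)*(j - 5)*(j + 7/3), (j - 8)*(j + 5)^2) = j - 8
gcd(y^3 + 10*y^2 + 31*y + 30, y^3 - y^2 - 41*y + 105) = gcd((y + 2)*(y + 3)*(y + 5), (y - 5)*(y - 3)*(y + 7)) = 1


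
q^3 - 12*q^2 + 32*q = q*(q - 8)*(q - 4)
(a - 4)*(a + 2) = a^2 - 2*a - 8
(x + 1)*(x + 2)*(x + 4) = x^3 + 7*x^2 + 14*x + 8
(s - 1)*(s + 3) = s^2 + 2*s - 3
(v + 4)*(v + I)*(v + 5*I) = v^3 + 4*v^2 + 6*I*v^2 - 5*v + 24*I*v - 20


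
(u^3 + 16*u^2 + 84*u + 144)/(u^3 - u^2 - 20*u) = (u^2 + 12*u + 36)/(u*(u - 5))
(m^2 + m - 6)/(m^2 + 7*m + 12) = (m - 2)/(m + 4)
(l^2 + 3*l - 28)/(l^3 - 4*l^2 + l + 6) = (l^2 + 3*l - 28)/(l^3 - 4*l^2 + l + 6)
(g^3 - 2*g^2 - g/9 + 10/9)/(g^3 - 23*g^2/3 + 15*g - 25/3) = (g + 2/3)/(g - 5)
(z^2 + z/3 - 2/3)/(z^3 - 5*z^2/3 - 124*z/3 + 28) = (z + 1)/(z^2 - z - 42)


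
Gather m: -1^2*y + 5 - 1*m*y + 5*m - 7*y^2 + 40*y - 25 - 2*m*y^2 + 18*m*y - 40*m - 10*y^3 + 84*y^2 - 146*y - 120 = m*(-2*y^2 + 17*y - 35) - 10*y^3 + 77*y^2 - 107*y - 140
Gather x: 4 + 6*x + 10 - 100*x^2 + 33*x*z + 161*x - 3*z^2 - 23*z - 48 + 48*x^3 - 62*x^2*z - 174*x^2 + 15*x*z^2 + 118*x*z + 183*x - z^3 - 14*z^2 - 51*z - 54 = 48*x^3 + x^2*(-62*z - 274) + x*(15*z^2 + 151*z + 350) - z^3 - 17*z^2 - 74*z - 88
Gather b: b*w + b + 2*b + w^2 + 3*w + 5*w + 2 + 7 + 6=b*(w + 3) + w^2 + 8*w + 15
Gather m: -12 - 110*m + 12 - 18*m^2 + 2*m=-18*m^2 - 108*m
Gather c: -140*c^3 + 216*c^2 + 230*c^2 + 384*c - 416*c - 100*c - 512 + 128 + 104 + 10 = -140*c^3 + 446*c^2 - 132*c - 270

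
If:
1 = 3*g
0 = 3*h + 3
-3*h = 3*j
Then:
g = 1/3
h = -1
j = 1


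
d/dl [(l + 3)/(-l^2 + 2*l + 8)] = (-l^2 + 2*l + 2*(l - 1)*(l + 3) + 8)/(-l^2 + 2*l + 8)^2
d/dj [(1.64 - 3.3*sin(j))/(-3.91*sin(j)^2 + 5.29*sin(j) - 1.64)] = (-12.903*sin(j)^2 + 12.8248*sin(j) - 3.2636)*cos(j)/(15.2881*sin(j)^4 - 41.3678*sin(j)^3 + 40.8089*sin(j)^2 - 17.3512*sin(j) + 2.6896)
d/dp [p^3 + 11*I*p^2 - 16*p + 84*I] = 3*p^2 + 22*I*p - 16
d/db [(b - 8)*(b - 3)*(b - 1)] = 3*b^2 - 24*b + 35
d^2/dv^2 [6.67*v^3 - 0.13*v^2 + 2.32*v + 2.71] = 40.02*v - 0.26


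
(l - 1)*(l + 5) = l^2 + 4*l - 5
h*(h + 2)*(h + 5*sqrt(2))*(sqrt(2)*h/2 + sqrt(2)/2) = sqrt(2)*h^4/2 + 3*sqrt(2)*h^3/2 + 5*h^3 + sqrt(2)*h^2 + 15*h^2 + 10*h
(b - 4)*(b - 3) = b^2 - 7*b + 12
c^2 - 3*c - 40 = (c - 8)*(c + 5)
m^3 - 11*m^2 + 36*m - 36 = (m - 6)*(m - 3)*(m - 2)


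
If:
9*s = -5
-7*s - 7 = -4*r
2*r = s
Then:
No Solution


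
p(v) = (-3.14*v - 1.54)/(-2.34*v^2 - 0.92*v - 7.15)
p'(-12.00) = -0.01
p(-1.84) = -0.32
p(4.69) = 0.26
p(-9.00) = -0.14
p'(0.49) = 0.24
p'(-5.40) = -0.03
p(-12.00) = -0.11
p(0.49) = 0.38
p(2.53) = 0.39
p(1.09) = 0.45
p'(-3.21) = -0.04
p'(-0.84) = 0.34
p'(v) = (-3.14*v - 1.54)*(4.68*v + 0.92)/(-2.34*v^2 - 0.92*v - 7.15)^2 - 3.14/(-2.34*v^2 - 0.92*v - 7.15)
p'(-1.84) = 0.05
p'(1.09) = 0.04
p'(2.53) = -0.07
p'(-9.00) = -0.01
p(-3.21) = -0.30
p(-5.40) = -0.22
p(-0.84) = -0.14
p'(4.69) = -0.04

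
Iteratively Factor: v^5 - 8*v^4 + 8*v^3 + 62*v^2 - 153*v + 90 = (v - 5)*(v^4 - 3*v^3 - 7*v^2 + 27*v - 18) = (v - 5)*(v - 2)*(v^3 - v^2 - 9*v + 9) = (v - 5)*(v - 3)*(v - 2)*(v^2 + 2*v - 3) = (v - 5)*(v - 3)*(v - 2)*(v - 1)*(v + 3)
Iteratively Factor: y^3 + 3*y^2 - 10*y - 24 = (y - 3)*(y^2 + 6*y + 8) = (y - 3)*(y + 4)*(y + 2)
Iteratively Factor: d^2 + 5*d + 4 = (d + 1)*(d + 4)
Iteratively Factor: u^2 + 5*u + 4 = (u + 1)*(u + 4)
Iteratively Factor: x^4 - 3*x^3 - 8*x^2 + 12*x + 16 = (x + 1)*(x^3 - 4*x^2 - 4*x + 16) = (x - 4)*(x + 1)*(x^2 - 4) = (x - 4)*(x + 1)*(x + 2)*(x - 2)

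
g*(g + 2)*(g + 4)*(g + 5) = g^4 + 11*g^3 + 38*g^2 + 40*g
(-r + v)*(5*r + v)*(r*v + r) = -5*r^3*v - 5*r^3 + 4*r^2*v^2 + 4*r^2*v + r*v^3 + r*v^2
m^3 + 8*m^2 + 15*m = m*(m + 3)*(m + 5)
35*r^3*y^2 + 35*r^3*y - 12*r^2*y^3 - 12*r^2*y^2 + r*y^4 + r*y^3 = y*(-7*r + y)*(-5*r + y)*(r*y + r)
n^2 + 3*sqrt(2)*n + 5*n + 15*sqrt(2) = (n + 5)*(n + 3*sqrt(2))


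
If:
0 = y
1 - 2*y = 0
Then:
No Solution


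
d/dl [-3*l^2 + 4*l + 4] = 4 - 6*l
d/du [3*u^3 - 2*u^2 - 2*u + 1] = 9*u^2 - 4*u - 2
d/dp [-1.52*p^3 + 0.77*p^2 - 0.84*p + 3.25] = -4.56*p^2 + 1.54*p - 0.84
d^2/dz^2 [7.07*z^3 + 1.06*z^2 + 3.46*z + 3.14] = 42.42*z + 2.12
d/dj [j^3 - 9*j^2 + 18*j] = 3*j^2 - 18*j + 18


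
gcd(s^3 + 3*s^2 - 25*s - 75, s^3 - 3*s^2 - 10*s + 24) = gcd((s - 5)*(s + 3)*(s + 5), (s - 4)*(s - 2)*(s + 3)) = s + 3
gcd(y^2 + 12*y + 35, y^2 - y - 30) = y + 5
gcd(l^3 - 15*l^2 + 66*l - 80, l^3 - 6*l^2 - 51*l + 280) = l^2 - 13*l + 40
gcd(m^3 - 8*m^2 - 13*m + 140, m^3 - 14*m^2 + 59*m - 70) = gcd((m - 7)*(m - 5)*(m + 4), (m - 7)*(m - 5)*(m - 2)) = m^2 - 12*m + 35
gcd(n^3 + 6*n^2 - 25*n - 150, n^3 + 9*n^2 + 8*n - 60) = n^2 + 11*n + 30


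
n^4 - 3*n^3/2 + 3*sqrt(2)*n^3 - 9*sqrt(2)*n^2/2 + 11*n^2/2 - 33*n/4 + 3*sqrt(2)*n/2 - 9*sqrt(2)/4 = (n - 3/2)*(n + sqrt(2)/2)*(n + sqrt(2))*(n + 3*sqrt(2)/2)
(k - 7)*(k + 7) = k^2 - 49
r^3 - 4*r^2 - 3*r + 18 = (r - 3)^2*(r + 2)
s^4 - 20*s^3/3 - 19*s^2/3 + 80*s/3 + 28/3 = (s - 7)*(s - 2)*(s + 1/3)*(s + 2)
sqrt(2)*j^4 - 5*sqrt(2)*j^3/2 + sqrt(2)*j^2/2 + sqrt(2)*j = j*(j - 2)*(j - 1)*(sqrt(2)*j + sqrt(2)/2)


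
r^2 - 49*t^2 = (r - 7*t)*(r + 7*t)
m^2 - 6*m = m*(m - 6)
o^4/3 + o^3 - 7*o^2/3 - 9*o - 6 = (o/3 + 1)*(o - 3)*(o + 1)*(o + 2)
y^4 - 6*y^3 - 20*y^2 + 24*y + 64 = (y - 8)*(y - 2)*(y + 2)^2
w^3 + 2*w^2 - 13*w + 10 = (w - 2)*(w - 1)*(w + 5)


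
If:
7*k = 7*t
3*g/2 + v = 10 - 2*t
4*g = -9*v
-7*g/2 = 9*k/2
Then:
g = -20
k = 140/9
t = 140/9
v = 80/9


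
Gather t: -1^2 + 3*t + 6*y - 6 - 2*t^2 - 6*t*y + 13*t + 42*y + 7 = -2*t^2 + t*(16 - 6*y) + 48*y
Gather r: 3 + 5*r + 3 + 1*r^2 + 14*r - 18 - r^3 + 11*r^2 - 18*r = -r^3 + 12*r^2 + r - 12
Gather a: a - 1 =a - 1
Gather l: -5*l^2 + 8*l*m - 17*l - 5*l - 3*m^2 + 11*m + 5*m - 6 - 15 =-5*l^2 + l*(8*m - 22) - 3*m^2 + 16*m - 21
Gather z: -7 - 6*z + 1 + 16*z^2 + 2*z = 16*z^2 - 4*z - 6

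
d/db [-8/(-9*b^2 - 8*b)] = 16*(-9*b - 4)/(b^2*(9*b + 8)^2)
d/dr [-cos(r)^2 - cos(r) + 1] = sin(r) + sin(2*r)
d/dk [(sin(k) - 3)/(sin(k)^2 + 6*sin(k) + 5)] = (6*sin(k) + cos(k)^2 + 22)*cos(k)/(sin(k)^2 + 6*sin(k) + 5)^2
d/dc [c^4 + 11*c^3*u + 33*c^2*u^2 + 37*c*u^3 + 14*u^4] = 4*c^3 + 33*c^2*u + 66*c*u^2 + 37*u^3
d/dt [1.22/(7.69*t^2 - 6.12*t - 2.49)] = (7.4664 - 18.7636*t)/(-7.69*t^2 + 6.12*t + 2.49)^2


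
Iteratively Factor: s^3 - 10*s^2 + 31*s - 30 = (s - 5)*(s^2 - 5*s + 6) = (s - 5)*(s - 3)*(s - 2)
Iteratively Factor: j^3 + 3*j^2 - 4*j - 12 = (j + 3)*(j^2 - 4) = (j + 2)*(j + 3)*(j - 2)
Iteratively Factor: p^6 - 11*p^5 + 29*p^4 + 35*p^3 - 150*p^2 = (p)*(p^5 - 11*p^4 + 29*p^3 + 35*p^2 - 150*p) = p*(p - 3)*(p^4 - 8*p^3 + 5*p^2 + 50*p) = p^2*(p - 3)*(p^3 - 8*p^2 + 5*p + 50) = p^2*(p - 5)*(p - 3)*(p^2 - 3*p - 10) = p^2*(p - 5)^2*(p - 3)*(p + 2)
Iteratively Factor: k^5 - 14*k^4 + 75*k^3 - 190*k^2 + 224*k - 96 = (k - 2)*(k^4 - 12*k^3 + 51*k^2 - 88*k + 48) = (k - 4)*(k - 2)*(k^3 - 8*k^2 + 19*k - 12) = (k - 4)*(k - 3)*(k - 2)*(k^2 - 5*k + 4) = (k - 4)^2*(k - 3)*(k - 2)*(k - 1)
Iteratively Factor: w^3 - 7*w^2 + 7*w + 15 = (w - 5)*(w^2 - 2*w - 3) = (w - 5)*(w - 3)*(w + 1)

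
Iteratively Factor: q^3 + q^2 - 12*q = (q - 3)*(q^2 + 4*q) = (q - 3)*(q + 4)*(q)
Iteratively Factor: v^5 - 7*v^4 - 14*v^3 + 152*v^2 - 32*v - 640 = (v + 2)*(v^4 - 9*v^3 + 4*v^2 + 144*v - 320) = (v - 5)*(v + 2)*(v^3 - 4*v^2 - 16*v + 64) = (v - 5)*(v - 4)*(v + 2)*(v^2 - 16) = (v - 5)*(v - 4)*(v + 2)*(v + 4)*(v - 4)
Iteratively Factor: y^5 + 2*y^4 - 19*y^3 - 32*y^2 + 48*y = (y + 4)*(y^4 - 2*y^3 - 11*y^2 + 12*y) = (y - 1)*(y + 4)*(y^3 - y^2 - 12*y) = y*(y - 1)*(y + 4)*(y^2 - y - 12) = y*(y - 4)*(y - 1)*(y + 4)*(y + 3)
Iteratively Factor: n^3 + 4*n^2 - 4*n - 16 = (n - 2)*(n^2 + 6*n + 8) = (n - 2)*(n + 4)*(n + 2)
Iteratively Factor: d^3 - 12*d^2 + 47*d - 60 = (d - 4)*(d^2 - 8*d + 15) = (d - 4)*(d - 3)*(d - 5)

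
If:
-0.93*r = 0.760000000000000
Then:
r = -0.82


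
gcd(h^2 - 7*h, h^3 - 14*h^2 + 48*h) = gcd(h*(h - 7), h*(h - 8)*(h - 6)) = h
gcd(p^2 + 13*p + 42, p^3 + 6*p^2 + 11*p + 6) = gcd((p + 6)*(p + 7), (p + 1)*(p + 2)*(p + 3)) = 1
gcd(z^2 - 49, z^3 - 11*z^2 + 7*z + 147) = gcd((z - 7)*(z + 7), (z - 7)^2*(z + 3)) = z - 7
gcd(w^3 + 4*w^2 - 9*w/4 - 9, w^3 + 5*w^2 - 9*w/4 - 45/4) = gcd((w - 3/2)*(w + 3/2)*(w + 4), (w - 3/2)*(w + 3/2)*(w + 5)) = w^2 - 9/4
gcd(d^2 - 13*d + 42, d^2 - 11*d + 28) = d - 7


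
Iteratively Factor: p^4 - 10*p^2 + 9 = (p + 3)*(p^3 - 3*p^2 - p + 3) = (p + 1)*(p + 3)*(p^2 - 4*p + 3) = (p - 3)*(p + 1)*(p + 3)*(p - 1)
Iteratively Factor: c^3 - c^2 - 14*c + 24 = (c - 2)*(c^2 + c - 12) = (c - 2)*(c + 4)*(c - 3)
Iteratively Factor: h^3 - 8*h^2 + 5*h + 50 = (h + 2)*(h^2 - 10*h + 25) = (h - 5)*(h + 2)*(h - 5)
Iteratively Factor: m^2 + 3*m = (m + 3)*(m)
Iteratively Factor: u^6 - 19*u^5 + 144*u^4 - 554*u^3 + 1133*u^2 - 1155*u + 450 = (u - 2)*(u^5 - 17*u^4 + 110*u^3 - 334*u^2 + 465*u - 225) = (u - 5)*(u - 2)*(u^4 - 12*u^3 + 50*u^2 - 84*u + 45) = (u - 5)*(u - 3)*(u - 2)*(u^3 - 9*u^2 + 23*u - 15) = (u - 5)*(u - 3)^2*(u - 2)*(u^2 - 6*u + 5) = (u - 5)^2*(u - 3)^2*(u - 2)*(u - 1)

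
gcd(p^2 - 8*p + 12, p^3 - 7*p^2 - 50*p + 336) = p - 6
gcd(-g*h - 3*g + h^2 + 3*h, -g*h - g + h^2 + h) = g - h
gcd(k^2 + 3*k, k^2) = k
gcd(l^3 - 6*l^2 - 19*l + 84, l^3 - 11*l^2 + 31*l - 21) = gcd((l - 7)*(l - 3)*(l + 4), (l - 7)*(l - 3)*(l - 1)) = l^2 - 10*l + 21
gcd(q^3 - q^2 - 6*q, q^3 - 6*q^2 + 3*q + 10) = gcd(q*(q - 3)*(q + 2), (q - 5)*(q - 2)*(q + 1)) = 1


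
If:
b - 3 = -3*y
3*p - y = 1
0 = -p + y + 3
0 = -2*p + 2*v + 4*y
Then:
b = 15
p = -1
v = 7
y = -4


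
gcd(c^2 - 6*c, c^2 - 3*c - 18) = c - 6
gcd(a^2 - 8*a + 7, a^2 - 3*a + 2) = a - 1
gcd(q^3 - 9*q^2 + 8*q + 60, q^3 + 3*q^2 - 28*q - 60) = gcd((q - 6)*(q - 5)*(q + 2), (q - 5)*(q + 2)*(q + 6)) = q^2 - 3*q - 10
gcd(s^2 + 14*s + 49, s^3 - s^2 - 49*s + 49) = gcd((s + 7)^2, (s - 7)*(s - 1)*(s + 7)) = s + 7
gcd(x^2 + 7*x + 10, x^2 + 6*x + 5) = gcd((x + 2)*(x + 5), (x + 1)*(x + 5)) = x + 5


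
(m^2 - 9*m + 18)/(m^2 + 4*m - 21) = (m - 6)/(m + 7)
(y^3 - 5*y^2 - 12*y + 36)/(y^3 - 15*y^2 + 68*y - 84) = (y + 3)/(y - 7)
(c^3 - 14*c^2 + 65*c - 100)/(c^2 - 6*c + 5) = (c^2 - 9*c + 20)/(c - 1)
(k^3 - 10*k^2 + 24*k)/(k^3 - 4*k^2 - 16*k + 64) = k*(k - 6)/(k^2 - 16)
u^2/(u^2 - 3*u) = u/(u - 3)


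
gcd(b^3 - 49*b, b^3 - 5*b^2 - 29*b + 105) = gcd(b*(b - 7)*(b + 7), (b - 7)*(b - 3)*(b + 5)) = b - 7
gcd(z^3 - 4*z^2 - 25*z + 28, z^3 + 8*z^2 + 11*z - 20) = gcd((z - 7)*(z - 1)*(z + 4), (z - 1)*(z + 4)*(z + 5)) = z^2 + 3*z - 4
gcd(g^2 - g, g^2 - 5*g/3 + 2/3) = g - 1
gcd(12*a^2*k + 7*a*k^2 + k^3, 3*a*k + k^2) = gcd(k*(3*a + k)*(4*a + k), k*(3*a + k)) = 3*a*k + k^2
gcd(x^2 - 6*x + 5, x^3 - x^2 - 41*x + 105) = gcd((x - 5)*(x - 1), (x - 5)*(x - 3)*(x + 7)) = x - 5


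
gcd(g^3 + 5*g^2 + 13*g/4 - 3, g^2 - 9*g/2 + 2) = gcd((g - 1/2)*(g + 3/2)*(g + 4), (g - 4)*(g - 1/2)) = g - 1/2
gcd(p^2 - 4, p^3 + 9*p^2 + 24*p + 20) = p + 2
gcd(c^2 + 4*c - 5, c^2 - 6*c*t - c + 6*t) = c - 1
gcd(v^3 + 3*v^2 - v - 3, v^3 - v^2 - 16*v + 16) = v - 1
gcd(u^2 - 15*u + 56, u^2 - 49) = u - 7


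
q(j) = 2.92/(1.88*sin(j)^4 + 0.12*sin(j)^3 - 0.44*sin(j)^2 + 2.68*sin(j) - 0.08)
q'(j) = 2.92*(-7.52*sin(j)^3*cos(j) - 0.36*sin(j)^2*cos(j) + 0.88*sin(j)*cos(j) - 2.68*cos(j))/(1.88*sin(j)^4 + 0.12*sin(j)^3 - 0.44*sin(j)^2 + 2.68*sin(j) - 0.08)^2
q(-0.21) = -4.46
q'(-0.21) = -18.69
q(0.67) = 1.69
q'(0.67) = -3.14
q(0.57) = 2.06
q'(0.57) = -4.28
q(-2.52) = -1.83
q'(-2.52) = 1.70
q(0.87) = 1.21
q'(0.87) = -1.81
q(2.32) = 1.31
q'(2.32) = 2.06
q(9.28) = 9.78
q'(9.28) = 83.67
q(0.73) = 1.52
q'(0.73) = -2.65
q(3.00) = 10.05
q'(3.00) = 88.51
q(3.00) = 10.05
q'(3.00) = 88.51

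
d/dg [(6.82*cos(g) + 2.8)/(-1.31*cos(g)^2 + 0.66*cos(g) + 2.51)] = (8.9342*sin(g)^2 - 7.336*cos(g) - 24.2044)*sin(g)/(-1.31*cos(g)^2 + 0.66*cos(g) + 2.51)^2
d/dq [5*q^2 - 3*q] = 10*q - 3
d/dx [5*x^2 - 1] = 10*x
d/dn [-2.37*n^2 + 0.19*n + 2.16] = 0.19 - 4.74*n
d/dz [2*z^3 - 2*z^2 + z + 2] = 6*z^2 - 4*z + 1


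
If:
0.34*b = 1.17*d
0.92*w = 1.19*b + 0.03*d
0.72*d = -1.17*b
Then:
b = 0.00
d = 0.00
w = 0.00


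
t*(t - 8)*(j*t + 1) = j*t^3 - 8*j*t^2 + t^2 - 8*t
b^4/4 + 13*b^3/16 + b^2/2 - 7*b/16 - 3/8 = (b/4 + 1/4)*(b - 3/4)*(b + 1)*(b + 2)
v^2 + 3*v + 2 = (v + 1)*(v + 2)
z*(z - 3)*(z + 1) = z^3 - 2*z^2 - 3*z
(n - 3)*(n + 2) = n^2 - n - 6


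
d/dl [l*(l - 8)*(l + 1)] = 3*l^2 - 14*l - 8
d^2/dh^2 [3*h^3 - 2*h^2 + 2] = 18*h - 4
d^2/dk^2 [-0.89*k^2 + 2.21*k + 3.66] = -1.78000000000000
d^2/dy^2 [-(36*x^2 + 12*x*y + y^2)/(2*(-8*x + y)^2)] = 28*x*(-13*x - y)/(4096*x^4 - 2048*x^3*y + 384*x^2*y^2 - 32*x*y^3 + y^4)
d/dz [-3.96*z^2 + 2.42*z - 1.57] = 2.42 - 7.92*z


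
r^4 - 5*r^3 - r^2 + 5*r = r*(r - 5)*(r - 1)*(r + 1)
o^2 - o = o*(o - 1)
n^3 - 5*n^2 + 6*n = n*(n - 3)*(n - 2)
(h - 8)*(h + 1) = h^2 - 7*h - 8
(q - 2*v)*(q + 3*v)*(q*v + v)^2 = q^4*v^2 + q^3*v^3 + 2*q^3*v^2 - 6*q^2*v^4 + 2*q^2*v^3 + q^2*v^2 - 12*q*v^4 + q*v^3 - 6*v^4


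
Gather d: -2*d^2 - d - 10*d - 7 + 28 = -2*d^2 - 11*d + 21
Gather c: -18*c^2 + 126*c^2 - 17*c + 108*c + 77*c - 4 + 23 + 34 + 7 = 108*c^2 + 168*c + 60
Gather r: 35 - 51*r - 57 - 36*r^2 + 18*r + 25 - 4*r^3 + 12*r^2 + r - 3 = -4*r^3 - 24*r^2 - 32*r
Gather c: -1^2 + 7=6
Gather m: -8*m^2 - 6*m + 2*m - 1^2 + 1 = -8*m^2 - 4*m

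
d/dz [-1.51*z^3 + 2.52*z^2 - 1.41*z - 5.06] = -4.53*z^2 + 5.04*z - 1.41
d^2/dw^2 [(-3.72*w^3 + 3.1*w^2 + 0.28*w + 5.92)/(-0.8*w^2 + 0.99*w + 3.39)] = (3.5527136788005e-15*w^5 - 7.105427357601e-15*w^4 + 22.200424*w^3 + 1.73215199999996*w^2 + 280.079352*w - 113.086068)/(0.512*w^6 - 1.9008*w^5 - 4.15656*w^4 + 15.138981*w^3 + 17.613423*w^2 - 34.131537*w - 38.958219)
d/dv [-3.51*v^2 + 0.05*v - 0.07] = 0.05 - 7.02*v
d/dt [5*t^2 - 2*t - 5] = 10*t - 2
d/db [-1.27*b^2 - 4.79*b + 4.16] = -2.54*b - 4.79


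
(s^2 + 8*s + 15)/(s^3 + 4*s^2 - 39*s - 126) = (s + 5)/(s^2 + s - 42)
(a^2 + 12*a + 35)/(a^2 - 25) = (a + 7)/(a - 5)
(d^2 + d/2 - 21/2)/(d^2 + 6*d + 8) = (2*d^2 + d - 21)/(2*(d^2 + 6*d + 8))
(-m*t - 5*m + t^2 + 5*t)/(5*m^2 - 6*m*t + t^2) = (t + 5)/(-5*m + t)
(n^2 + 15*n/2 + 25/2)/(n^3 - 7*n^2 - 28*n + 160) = (n + 5/2)/(n^2 - 12*n + 32)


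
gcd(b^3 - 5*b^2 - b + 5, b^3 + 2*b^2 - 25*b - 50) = b - 5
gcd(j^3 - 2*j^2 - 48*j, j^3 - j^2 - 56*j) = j^2 - 8*j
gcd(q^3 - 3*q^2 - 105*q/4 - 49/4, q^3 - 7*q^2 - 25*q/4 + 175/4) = q - 7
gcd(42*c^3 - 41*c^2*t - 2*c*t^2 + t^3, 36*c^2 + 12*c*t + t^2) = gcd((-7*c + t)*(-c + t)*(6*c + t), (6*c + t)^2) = 6*c + t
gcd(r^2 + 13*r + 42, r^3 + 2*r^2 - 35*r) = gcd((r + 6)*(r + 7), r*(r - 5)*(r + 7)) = r + 7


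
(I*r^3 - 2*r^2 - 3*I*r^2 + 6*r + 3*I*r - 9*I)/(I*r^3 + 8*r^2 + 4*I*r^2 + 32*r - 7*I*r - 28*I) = (r^2 + 3*r*(-1 + I) - 9*I)/(r^2 + r*(4 - 7*I) - 28*I)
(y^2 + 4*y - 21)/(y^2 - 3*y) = (y + 7)/y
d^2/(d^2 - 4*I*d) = d/(d - 4*I)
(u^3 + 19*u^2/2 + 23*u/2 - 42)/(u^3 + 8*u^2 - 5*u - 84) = (u - 3/2)/(u - 3)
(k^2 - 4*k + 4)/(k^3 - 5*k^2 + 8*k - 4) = 1/(k - 1)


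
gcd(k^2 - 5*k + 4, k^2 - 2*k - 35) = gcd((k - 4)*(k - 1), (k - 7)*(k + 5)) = 1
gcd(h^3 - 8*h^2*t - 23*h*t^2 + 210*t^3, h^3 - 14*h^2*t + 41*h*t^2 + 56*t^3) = -h + 7*t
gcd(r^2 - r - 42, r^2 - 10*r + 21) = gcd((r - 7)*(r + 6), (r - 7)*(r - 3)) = r - 7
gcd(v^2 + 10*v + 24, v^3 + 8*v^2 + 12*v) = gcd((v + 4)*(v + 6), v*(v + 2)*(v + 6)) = v + 6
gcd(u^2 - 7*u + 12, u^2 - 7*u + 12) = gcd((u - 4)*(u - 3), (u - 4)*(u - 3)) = u^2 - 7*u + 12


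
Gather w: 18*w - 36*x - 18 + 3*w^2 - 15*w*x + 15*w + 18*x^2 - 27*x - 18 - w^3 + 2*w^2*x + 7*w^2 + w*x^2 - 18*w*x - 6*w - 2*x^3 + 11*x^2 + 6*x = -w^3 + w^2*(2*x + 10) + w*(x^2 - 33*x + 27) - 2*x^3 + 29*x^2 - 57*x - 36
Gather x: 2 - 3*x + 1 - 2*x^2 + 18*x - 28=-2*x^2 + 15*x - 25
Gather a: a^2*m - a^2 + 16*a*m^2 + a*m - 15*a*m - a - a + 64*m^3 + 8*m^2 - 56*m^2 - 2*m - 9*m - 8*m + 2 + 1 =a^2*(m - 1) + a*(16*m^2 - 14*m - 2) + 64*m^3 - 48*m^2 - 19*m + 3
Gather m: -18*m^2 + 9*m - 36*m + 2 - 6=-18*m^2 - 27*m - 4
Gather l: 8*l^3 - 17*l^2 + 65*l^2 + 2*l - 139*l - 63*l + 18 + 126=8*l^3 + 48*l^2 - 200*l + 144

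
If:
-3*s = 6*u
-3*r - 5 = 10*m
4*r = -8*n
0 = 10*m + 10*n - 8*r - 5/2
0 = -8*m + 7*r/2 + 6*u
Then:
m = -23/64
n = 15/64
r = -15/32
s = 79/192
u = -79/384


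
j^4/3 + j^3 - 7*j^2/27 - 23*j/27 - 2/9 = (j/3 + 1)*(j - 1)*(j + 1/3)*(j + 2/3)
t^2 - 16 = (t - 4)*(t + 4)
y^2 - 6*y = y*(y - 6)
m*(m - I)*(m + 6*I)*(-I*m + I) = -I*m^4 + 5*m^3 + I*m^3 - 5*m^2 - 6*I*m^2 + 6*I*m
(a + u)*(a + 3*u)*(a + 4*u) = a^3 + 8*a^2*u + 19*a*u^2 + 12*u^3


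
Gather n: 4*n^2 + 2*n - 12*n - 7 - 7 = 4*n^2 - 10*n - 14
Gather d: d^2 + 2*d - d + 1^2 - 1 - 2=d^2 + d - 2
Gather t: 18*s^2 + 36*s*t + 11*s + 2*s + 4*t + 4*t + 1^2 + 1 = 18*s^2 + 13*s + t*(36*s + 8) + 2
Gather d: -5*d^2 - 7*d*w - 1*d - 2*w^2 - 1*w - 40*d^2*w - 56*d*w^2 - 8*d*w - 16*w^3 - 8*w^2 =d^2*(-40*w - 5) + d*(-56*w^2 - 15*w - 1) - 16*w^3 - 10*w^2 - w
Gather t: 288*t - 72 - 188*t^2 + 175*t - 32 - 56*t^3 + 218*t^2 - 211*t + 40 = -56*t^3 + 30*t^2 + 252*t - 64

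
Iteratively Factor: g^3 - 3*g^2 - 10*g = (g - 5)*(g^2 + 2*g) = g*(g - 5)*(g + 2)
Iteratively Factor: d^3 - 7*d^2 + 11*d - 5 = (d - 1)*(d^2 - 6*d + 5) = (d - 1)^2*(d - 5)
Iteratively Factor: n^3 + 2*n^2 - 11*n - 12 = (n + 4)*(n^2 - 2*n - 3) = (n - 3)*(n + 4)*(n + 1)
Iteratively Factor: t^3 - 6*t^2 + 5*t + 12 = (t - 3)*(t^2 - 3*t - 4) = (t - 4)*(t - 3)*(t + 1)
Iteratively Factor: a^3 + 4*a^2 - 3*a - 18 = (a - 2)*(a^2 + 6*a + 9) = (a - 2)*(a + 3)*(a + 3)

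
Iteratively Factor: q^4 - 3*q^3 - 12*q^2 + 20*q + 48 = (q - 3)*(q^3 - 12*q - 16) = (q - 3)*(q + 2)*(q^2 - 2*q - 8) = (q - 3)*(q + 2)^2*(q - 4)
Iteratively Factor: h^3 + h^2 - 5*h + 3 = (h - 1)*(h^2 + 2*h - 3) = (h - 1)^2*(h + 3)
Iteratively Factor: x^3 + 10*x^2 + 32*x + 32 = (x + 4)*(x^2 + 6*x + 8) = (x + 2)*(x + 4)*(x + 4)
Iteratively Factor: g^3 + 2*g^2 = (g + 2)*(g^2) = g*(g + 2)*(g)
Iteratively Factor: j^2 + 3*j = (j)*(j + 3)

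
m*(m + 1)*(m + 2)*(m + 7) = m^4 + 10*m^3 + 23*m^2 + 14*m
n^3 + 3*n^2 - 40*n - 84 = (n - 6)*(n + 2)*(n + 7)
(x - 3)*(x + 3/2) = x^2 - 3*x/2 - 9/2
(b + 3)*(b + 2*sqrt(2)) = b^2 + 2*sqrt(2)*b + 3*b + 6*sqrt(2)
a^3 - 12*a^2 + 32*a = a*(a - 8)*(a - 4)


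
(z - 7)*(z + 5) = z^2 - 2*z - 35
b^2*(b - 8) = b^3 - 8*b^2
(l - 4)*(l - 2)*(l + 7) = l^3 + l^2 - 34*l + 56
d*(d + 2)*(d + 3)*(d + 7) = d^4 + 12*d^3 + 41*d^2 + 42*d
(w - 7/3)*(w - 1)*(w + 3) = w^3 - w^2/3 - 23*w/3 + 7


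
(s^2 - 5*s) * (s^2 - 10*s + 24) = s^4 - 15*s^3 + 74*s^2 - 120*s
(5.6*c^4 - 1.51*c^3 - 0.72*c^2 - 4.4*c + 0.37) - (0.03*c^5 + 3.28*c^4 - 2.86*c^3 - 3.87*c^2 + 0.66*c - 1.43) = -0.03*c^5 + 2.32*c^4 + 1.35*c^3 + 3.15*c^2 - 5.06*c + 1.8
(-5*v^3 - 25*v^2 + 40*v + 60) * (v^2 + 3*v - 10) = -5*v^5 - 40*v^4 + 15*v^3 + 430*v^2 - 220*v - 600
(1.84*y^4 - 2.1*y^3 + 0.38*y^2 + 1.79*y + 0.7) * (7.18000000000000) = 13.2112*y^4 - 15.078*y^3 + 2.7284*y^2 + 12.8522*y + 5.026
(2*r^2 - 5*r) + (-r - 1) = 2*r^2 - 6*r - 1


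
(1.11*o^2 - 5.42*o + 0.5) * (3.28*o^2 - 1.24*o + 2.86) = 3.6408*o^4 - 19.154*o^3 + 11.5354*o^2 - 16.1212*o + 1.43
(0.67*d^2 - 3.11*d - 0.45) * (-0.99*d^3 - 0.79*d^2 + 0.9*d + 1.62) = -0.6633*d^5 + 2.5496*d^4 + 3.5054*d^3 - 1.3581*d^2 - 5.4432*d - 0.729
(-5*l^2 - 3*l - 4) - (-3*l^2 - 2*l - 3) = -2*l^2 - l - 1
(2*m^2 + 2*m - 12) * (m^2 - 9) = 2*m^4 + 2*m^3 - 30*m^2 - 18*m + 108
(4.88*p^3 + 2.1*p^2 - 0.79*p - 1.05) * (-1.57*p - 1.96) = -7.6616*p^4 - 12.8618*p^3 - 2.8757*p^2 + 3.1969*p + 2.058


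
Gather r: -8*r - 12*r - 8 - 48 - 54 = -20*r - 110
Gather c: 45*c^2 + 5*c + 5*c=45*c^2 + 10*c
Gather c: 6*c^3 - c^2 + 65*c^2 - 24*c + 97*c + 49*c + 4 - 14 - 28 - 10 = 6*c^3 + 64*c^2 + 122*c - 48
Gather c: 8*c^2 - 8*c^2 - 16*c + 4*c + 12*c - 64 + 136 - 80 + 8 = 0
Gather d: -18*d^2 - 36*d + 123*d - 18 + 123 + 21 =-18*d^2 + 87*d + 126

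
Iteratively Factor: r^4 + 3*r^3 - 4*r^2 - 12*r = (r + 2)*(r^3 + r^2 - 6*r) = (r - 2)*(r + 2)*(r^2 + 3*r) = r*(r - 2)*(r + 2)*(r + 3)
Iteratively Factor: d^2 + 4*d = (d + 4)*(d)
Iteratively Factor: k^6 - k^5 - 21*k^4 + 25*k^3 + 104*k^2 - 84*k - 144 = (k + 4)*(k^5 - 5*k^4 - k^3 + 29*k^2 - 12*k - 36) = (k - 3)*(k + 4)*(k^4 - 2*k^3 - 7*k^2 + 8*k + 12) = (k - 3)*(k - 2)*(k + 4)*(k^3 - 7*k - 6) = (k - 3)*(k - 2)*(k + 2)*(k + 4)*(k^2 - 2*k - 3) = (k - 3)^2*(k - 2)*(k + 2)*(k + 4)*(k + 1)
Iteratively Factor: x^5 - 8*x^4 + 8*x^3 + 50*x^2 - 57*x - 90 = (x - 3)*(x^4 - 5*x^3 - 7*x^2 + 29*x + 30) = (x - 3)*(x + 1)*(x^3 - 6*x^2 - x + 30) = (x - 5)*(x - 3)*(x + 1)*(x^2 - x - 6) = (x - 5)*(x - 3)*(x + 1)*(x + 2)*(x - 3)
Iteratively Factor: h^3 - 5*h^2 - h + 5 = (h - 1)*(h^2 - 4*h - 5) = (h - 5)*(h - 1)*(h + 1)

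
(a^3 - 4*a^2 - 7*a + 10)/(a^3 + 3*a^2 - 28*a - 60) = (a - 1)/(a + 6)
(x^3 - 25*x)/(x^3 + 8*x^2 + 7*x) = (x^2 - 25)/(x^2 + 8*x + 7)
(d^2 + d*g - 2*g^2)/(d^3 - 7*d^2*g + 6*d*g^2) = (d + 2*g)/(d*(d - 6*g))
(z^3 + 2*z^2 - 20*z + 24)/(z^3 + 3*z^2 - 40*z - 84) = (z^3 + 2*z^2 - 20*z + 24)/(z^3 + 3*z^2 - 40*z - 84)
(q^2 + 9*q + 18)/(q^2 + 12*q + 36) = (q + 3)/(q + 6)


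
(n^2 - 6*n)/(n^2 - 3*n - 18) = n/(n + 3)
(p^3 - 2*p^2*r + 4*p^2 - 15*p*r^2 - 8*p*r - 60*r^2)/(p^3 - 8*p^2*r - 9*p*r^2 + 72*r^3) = (p^2 - 5*p*r + 4*p - 20*r)/(p^2 - 11*p*r + 24*r^2)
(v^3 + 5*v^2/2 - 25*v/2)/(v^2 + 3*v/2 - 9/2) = v*(2*v^2 + 5*v - 25)/(2*v^2 + 3*v - 9)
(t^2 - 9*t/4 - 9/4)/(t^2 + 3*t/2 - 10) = (4*t^2 - 9*t - 9)/(2*(2*t^2 + 3*t - 20))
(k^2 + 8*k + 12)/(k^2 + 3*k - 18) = (k + 2)/(k - 3)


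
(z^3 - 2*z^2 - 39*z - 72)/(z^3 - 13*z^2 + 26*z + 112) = (z^2 + 6*z + 9)/(z^2 - 5*z - 14)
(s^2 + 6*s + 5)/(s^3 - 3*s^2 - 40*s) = (s + 1)/(s*(s - 8))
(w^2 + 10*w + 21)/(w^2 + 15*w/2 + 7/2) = 2*(w + 3)/(2*w + 1)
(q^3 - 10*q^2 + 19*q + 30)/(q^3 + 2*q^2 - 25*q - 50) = (q^2 - 5*q - 6)/(q^2 + 7*q + 10)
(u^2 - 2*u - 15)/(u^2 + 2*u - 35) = (u + 3)/(u + 7)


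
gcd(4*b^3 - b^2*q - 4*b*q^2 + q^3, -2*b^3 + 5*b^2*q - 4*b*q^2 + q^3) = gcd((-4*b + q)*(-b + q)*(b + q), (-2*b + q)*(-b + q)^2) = -b + q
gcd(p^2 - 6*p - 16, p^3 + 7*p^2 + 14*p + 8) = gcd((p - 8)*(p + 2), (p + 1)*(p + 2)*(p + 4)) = p + 2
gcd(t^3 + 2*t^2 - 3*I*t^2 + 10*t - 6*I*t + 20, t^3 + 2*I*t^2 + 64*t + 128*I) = t + 2*I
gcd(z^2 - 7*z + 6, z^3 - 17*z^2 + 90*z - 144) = z - 6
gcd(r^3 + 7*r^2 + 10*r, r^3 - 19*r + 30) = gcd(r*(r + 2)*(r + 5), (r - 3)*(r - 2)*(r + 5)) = r + 5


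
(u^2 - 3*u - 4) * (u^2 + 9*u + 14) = u^4 + 6*u^3 - 17*u^2 - 78*u - 56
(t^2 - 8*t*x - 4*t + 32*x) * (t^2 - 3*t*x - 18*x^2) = t^4 - 11*t^3*x - 4*t^3 + 6*t^2*x^2 + 44*t^2*x + 144*t*x^3 - 24*t*x^2 - 576*x^3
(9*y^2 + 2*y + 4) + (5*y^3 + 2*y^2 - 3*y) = 5*y^3 + 11*y^2 - y + 4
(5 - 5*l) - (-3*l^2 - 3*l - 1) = 3*l^2 - 2*l + 6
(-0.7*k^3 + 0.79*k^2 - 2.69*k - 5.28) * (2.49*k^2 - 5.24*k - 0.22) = -1.743*k^5 + 5.6351*k^4 - 10.6837*k^3 + 0.7746*k^2 + 28.259*k + 1.1616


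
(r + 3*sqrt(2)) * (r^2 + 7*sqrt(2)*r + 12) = r^3 + 10*sqrt(2)*r^2 + 54*r + 36*sqrt(2)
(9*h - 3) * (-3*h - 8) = -27*h^2 - 63*h + 24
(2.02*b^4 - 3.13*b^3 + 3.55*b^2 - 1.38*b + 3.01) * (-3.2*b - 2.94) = -6.464*b^5 + 4.0772*b^4 - 2.1578*b^3 - 6.021*b^2 - 5.5748*b - 8.8494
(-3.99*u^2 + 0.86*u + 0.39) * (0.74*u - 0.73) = -2.9526*u^3 + 3.5491*u^2 - 0.3392*u - 0.2847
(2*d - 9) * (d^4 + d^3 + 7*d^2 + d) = 2*d^5 - 7*d^4 + 5*d^3 - 61*d^2 - 9*d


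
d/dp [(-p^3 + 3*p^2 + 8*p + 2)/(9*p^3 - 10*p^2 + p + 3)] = (-17*p^4 - 146*p^3 + 20*p^2 + 58*p + 22)/(81*p^6 - 180*p^5 + 118*p^4 + 34*p^3 - 59*p^2 + 6*p + 9)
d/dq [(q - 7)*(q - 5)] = 2*q - 12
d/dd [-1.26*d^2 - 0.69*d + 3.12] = -2.52*d - 0.69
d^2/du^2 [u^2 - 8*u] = 2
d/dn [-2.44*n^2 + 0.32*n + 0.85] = 0.32 - 4.88*n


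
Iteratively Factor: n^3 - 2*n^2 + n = (n - 1)*(n^2 - n) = (n - 1)^2*(n)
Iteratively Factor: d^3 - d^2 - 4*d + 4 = (d - 1)*(d^2 - 4) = (d - 1)*(d + 2)*(d - 2)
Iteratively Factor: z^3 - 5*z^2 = (z - 5)*(z^2) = z*(z - 5)*(z)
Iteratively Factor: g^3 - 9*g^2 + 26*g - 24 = (g - 2)*(g^2 - 7*g + 12) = (g - 3)*(g - 2)*(g - 4)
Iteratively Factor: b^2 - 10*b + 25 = (b - 5)*(b - 5)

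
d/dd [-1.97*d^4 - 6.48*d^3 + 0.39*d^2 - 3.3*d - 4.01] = -7.88*d^3 - 19.44*d^2 + 0.78*d - 3.3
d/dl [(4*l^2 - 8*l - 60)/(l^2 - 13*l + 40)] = -44/(l^2 - 16*l + 64)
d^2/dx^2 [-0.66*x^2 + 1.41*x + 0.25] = -1.32000000000000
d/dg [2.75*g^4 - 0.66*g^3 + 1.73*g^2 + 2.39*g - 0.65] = 11.0*g^3 - 1.98*g^2 + 3.46*g + 2.39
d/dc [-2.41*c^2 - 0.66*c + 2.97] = -4.82*c - 0.66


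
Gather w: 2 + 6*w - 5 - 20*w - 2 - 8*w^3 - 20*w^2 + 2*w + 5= -8*w^3 - 20*w^2 - 12*w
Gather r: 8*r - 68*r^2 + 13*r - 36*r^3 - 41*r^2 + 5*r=-36*r^3 - 109*r^2 + 26*r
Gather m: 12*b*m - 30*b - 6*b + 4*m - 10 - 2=-36*b + m*(12*b + 4) - 12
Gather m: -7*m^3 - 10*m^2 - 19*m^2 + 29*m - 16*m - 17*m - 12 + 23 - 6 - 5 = -7*m^3 - 29*m^2 - 4*m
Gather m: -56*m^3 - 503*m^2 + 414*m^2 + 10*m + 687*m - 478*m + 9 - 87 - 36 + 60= -56*m^3 - 89*m^2 + 219*m - 54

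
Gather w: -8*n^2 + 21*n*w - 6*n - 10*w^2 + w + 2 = -8*n^2 - 6*n - 10*w^2 + w*(21*n + 1) + 2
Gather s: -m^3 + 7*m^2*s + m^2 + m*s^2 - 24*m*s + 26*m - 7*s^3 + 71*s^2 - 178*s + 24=-m^3 + m^2 + 26*m - 7*s^3 + s^2*(m + 71) + s*(7*m^2 - 24*m - 178) + 24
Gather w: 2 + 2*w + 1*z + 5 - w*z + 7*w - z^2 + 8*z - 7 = w*(9 - z) - z^2 + 9*z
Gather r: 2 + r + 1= r + 3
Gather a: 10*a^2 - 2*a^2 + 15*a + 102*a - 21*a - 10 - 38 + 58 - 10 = 8*a^2 + 96*a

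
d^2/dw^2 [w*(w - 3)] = 2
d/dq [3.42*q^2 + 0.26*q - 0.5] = 6.84*q + 0.26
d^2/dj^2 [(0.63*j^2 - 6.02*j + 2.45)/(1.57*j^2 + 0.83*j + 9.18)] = (-1.77635683940025e-15*j^4 - 31.319302*j^3 - 18.245598*j^2 + 539.738682*j + 130.67467)/(3.869893*j^6 + 6.137601*j^5 + 71.128065*j^4 + 72.346535*j^3 + 415.89531*j^2 + 209.838276*j + 773.620632)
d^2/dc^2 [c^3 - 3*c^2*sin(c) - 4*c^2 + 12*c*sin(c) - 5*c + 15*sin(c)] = 3*c^2*sin(c) - 12*sqrt(2)*c*sin(c + pi/4) + 6*c - 21*sin(c) + 24*cos(c) - 8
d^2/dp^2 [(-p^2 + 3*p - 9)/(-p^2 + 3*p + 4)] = 26*(3*p^2 - 9*p + 13)/(p^6 - 9*p^5 + 15*p^4 + 45*p^3 - 60*p^2 - 144*p - 64)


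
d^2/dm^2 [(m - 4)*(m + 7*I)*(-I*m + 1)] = -6*I*m + 16 + 8*I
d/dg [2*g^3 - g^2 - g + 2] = 6*g^2 - 2*g - 1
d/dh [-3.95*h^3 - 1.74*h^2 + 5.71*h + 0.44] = -11.85*h^2 - 3.48*h + 5.71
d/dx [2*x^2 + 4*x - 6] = 4*x + 4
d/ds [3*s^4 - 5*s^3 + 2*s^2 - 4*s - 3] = 12*s^3 - 15*s^2 + 4*s - 4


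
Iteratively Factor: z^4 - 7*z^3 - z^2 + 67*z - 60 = (z - 1)*(z^3 - 6*z^2 - 7*z + 60) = (z - 5)*(z - 1)*(z^2 - z - 12) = (z - 5)*(z - 4)*(z - 1)*(z + 3)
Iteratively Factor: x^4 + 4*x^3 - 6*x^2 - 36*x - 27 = (x - 3)*(x^3 + 7*x^2 + 15*x + 9) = (x - 3)*(x + 1)*(x^2 + 6*x + 9) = (x - 3)*(x + 1)*(x + 3)*(x + 3)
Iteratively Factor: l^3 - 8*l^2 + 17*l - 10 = (l - 2)*(l^2 - 6*l + 5) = (l - 5)*(l - 2)*(l - 1)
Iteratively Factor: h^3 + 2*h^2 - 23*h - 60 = (h + 3)*(h^2 - h - 20) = (h - 5)*(h + 3)*(h + 4)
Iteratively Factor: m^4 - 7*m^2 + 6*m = (m + 3)*(m^3 - 3*m^2 + 2*m) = (m - 1)*(m + 3)*(m^2 - 2*m) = m*(m - 1)*(m + 3)*(m - 2)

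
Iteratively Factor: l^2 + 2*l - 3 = (l + 3)*(l - 1)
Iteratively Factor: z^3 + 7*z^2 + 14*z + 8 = (z + 2)*(z^2 + 5*z + 4) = (z + 1)*(z + 2)*(z + 4)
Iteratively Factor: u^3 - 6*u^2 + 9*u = (u)*(u^2 - 6*u + 9) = u*(u - 3)*(u - 3)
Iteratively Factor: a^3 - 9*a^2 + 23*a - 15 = (a - 1)*(a^2 - 8*a + 15) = (a - 3)*(a - 1)*(a - 5)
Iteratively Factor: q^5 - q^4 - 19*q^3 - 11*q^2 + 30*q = (q)*(q^4 - q^3 - 19*q^2 - 11*q + 30) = q*(q - 5)*(q^3 + 4*q^2 + q - 6) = q*(q - 5)*(q + 2)*(q^2 + 2*q - 3) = q*(q - 5)*(q + 2)*(q + 3)*(q - 1)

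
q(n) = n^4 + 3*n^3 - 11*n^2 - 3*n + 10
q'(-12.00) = -5355.00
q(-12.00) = 14014.00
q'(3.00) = 120.00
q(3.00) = 64.00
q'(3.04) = 125.67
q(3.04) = 68.91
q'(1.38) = -5.71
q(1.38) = -3.58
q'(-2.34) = 46.51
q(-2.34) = -51.67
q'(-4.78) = -129.07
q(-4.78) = -32.59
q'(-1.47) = 36.08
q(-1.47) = -14.22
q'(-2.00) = 45.00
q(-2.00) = -36.00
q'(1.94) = 17.40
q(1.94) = -1.15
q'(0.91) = -12.55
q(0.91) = 1.11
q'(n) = 4*n^3 + 9*n^2 - 22*n - 3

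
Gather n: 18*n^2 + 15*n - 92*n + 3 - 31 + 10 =18*n^2 - 77*n - 18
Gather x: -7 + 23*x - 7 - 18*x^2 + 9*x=-18*x^2 + 32*x - 14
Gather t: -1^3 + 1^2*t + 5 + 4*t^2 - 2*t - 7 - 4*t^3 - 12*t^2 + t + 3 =-4*t^3 - 8*t^2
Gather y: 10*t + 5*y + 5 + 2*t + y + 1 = 12*t + 6*y + 6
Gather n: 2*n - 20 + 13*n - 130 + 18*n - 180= 33*n - 330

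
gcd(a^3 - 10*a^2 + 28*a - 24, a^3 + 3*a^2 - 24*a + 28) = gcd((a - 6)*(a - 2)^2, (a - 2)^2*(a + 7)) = a^2 - 4*a + 4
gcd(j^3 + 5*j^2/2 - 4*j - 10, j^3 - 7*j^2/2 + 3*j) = j - 2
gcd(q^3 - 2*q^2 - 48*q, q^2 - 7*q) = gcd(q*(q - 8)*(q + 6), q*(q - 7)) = q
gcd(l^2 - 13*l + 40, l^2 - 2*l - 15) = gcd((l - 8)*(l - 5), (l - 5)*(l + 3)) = l - 5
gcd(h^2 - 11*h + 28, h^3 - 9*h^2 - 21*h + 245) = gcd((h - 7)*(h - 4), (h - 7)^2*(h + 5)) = h - 7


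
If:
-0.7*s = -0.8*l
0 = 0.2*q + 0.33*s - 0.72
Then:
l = 0.875*s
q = 3.6 - 1.65*s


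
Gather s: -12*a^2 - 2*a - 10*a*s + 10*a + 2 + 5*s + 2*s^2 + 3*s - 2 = -12*a^2 + 8*a + 2*s^2 + s*(8 - 10*a)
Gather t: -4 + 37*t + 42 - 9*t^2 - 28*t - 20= -9*t^2 + 9*t + 18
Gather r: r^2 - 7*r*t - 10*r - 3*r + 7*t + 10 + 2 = r^2 + r*(-7*t - 13) + 7*t + 12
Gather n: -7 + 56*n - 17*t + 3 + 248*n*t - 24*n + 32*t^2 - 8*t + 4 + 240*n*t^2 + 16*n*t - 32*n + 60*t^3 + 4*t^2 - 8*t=n*(240*t^2 + 264*t) + 60*t^3 + 36*t^2 - 33*t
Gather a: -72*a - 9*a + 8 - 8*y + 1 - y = -81*a - 9*y + 9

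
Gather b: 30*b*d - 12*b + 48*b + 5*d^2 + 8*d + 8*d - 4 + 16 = b*(30*d + 36) + 5*d^2 + 16*d + 12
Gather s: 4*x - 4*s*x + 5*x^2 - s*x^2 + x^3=s*(-x^2 - 4*x) + x^3 + 5*x^2 + 4*x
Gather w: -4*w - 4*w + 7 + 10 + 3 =20 - 8*w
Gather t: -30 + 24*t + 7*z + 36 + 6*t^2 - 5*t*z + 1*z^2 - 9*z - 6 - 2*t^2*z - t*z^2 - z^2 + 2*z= t^2*(6 - 2*z) + t*(-z^2 - 5*z + 24)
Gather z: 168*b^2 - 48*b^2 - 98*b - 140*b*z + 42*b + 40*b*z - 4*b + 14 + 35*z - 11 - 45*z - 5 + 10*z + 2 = 120*b^2 - 100*b*z - 60*b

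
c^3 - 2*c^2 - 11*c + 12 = (c - 4)*(c - 1)*(c + 3)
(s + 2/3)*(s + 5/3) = s^2 + 7*s/3 + 10/9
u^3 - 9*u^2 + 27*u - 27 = (u - 3)^3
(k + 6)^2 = k^2 + 12*k + 36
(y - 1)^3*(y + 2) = y^4 - y^3 - 3*y^2 + 5*y - 2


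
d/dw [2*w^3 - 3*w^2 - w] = 6*w^2 - 6*w - 1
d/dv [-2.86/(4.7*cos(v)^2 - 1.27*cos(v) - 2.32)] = (3.6322 - 26.884*cos(v))*sin(v)/(-4.7*cos(v)^2 + 1.27*cos(v) + 2.32)^2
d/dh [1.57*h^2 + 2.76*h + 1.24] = 3.14*h + 2.76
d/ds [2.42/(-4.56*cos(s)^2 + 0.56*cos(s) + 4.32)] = (1.3552 - 22.0704*cos(s))*sin(s)/(-4.56*cos(s)^2 + 0.56*cos(s) + 4.32)^2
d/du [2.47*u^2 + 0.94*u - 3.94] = 4.94*u + 0.94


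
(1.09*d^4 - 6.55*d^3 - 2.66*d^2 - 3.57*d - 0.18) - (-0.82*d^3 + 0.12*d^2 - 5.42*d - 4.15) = 1.09*d^4 - 5.73*d^3 - 2.78*d^2 + 1.85*d + 3.97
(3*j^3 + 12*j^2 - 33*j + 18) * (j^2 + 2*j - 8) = 3*j^5 + 18*j^4 - 33*j^3 - 144*j^2 + 300*j - 144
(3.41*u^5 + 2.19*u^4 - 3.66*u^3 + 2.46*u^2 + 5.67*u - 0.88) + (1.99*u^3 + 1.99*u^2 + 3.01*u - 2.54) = 3.41*u^5 + 2.19*u^4 - 1.67*u^3 + 4.45*u^2 + 8.68*u - 3.42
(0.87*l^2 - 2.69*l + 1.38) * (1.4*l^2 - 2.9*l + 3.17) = 1.218*l^4 - 6.289*l^3 + 12.4909*l^2 - 12.5293*l + 4.3746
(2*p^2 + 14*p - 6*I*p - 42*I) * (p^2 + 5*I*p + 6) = 2*p^4 + 14*p^3 + 4*I*p^3 + 42*p^2 + 28*I*p^2 + 294*p - 36*I*p - 252*I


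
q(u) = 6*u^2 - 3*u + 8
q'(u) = 12*u - 3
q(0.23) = 7.63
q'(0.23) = -0.24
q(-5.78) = 225.79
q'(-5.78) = -72.36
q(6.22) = 221.47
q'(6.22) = 71.64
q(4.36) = 108.98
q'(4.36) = 49.32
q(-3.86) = 108.98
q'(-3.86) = -49.32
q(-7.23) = 343.33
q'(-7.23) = -89.76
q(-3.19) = 78.63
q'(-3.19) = -41.28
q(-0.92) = 15.84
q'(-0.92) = -14.04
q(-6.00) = 242.00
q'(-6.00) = -75.00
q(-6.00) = 242.00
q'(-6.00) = -75.00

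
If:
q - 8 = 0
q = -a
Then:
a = -8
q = 8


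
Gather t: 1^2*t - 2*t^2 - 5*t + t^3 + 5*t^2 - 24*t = t^3 + 3*t^2 - 28*t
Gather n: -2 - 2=-4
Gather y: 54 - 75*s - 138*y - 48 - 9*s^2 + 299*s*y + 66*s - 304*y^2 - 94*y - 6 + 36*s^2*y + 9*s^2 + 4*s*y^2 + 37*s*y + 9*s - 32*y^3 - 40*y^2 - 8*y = -32*y^3 + y^2*(4*s - 344) + y*(36*s^2 + 336*s - 240)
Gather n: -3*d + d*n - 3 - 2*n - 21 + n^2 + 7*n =-3*d + n^2 + n*(d + 5) - 24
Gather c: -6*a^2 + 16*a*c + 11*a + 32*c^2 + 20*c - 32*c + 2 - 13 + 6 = -6*a^2 + 11*a + 32*c^2 + c*(16*a - 12) - 5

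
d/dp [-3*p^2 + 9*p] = 9 - 6*p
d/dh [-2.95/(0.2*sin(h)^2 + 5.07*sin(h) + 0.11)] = (1.18*sin(h) + 14.9565)*cos(h)/(0.2*sin(h)^2 + 5.07*sin(h) + 0.11)^2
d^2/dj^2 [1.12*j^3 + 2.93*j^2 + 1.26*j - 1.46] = 6.72*j + 5.86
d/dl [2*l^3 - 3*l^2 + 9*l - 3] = 6*l^2 - 6*l + 9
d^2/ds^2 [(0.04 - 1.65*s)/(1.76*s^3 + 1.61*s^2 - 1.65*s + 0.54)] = (-30.66624*s^5 - 26.565792*s^4 - 16.323626*s^3 + 18.743064*s^2 + 7.741404*s - 2.792052)/(5.451776*s^9 + 14.961408*s^8 - 1.646832*s^7 - 18.861247*s^6 + 10.724769*s^5 + 7.939917*s^4 - 11.559537*s^3 + 5.818878*s^2 - 1.44342*s + 0.157464)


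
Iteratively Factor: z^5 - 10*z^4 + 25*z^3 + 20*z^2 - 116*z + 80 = (z + 2)*(z^4 - 12*z^3 + 49*z^2 - 78*z + 40) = (z - 2)*(z + 2)*(z^3 - 10*z^2 + 29*z - 20) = (z - 4)*(z - 2)*(z + 2)*(z^2 - 6*z + 5) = (z - 5)*(z - 4)*(z - 2)*(z + 2)*(z - 1)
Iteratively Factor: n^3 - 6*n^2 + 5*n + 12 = (n + 1)*(n^2 - 7*n + 12) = (n - 4)*(n + 1)*(n - 3)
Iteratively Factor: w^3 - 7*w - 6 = (w + 1)*(w^2 - w - 6) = (w + 1)*(w + 2)*(w - 3)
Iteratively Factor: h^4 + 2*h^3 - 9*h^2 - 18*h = (h - 3)*(h^3 + 5*h^2 + 6*h) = (h - 3)*(h + 2)*(h^2 + 3*h) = h*(h - 3)*(h + 2)*(h + 3)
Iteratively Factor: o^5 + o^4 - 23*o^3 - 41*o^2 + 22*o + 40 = (o + 2)*(o^4 - o^3 - 21*o^2 + o + 20) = (o - 1)*(o + 2)*(o^3 - 21*o - 20) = (o - 1)*(o + 1)*(o + 2)*(o^2 - o - 20) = (o - 5)*(o - 1)*(o + 1)*(o + 2)*(o + 4)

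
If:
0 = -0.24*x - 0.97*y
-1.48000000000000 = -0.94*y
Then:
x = -6.36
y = 1.57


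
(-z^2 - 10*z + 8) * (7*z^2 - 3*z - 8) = -7*z^4 - 67*z^3 + 94*z^2 + 56*z - 64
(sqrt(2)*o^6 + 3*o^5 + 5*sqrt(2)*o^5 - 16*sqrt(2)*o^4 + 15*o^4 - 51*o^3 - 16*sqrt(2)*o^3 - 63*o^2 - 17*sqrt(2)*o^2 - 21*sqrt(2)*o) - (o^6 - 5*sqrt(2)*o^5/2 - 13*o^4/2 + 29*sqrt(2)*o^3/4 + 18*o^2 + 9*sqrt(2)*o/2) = -o^6 + sqrt(2)*o^6 + 3*o^5 + 15*sqrt(2)*o^5/2 - 16*sqrt(2)*o^4 + 43*o^4/2 - 51*o^3 - 93*sqrt(2)*o^3/4 - 81*o^2 - 17*sqrt(2)*o^2 - 51*sqrt(2)*o/2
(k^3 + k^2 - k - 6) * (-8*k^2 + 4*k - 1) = -8*k^5 - 4*k^4 + 11*k^3 + 43*k^2 - 23*k + 6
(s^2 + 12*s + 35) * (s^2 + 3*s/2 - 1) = s^4 + 27*s^3/2 + 52*s^2 + 81*s/2 - 35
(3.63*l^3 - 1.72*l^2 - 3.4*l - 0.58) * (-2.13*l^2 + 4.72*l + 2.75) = -7.7319*l^5 + 20.7972*l^4 + 9.1061*l^3 - 19.5426*l^2 - 12.0876*l - 1.595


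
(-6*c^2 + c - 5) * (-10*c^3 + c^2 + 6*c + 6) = 60*c^5 - 16*c^4 + 15*c^3 - 35*c^2 - 24*c - 30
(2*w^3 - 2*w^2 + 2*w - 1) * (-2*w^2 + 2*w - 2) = -4*w^5 + 8*w^4 - 12*w^3 + 10*w^2 - 6*w + 2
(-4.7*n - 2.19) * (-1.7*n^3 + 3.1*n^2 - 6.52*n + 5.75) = 7.99*n^4 - 10.847*n^3 + 23.855*n^2 - 12.7462*n - 12.5925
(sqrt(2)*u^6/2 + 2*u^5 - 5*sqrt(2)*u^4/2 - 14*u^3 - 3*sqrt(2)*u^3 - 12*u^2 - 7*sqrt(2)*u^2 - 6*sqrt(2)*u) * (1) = sqrt(2)*u^6/2 + 2*u^5 - 5*sqrt(2)*u^4/2 - 14*u^3 - 3*sqrt(2)*u^3 - 12*u^2 - 7*sqrt(2)*u^2 - 6*sqrt(2)*u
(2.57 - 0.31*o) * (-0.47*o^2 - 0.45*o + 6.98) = 0.1457*o^3 - 1.0684*o^2 - 3.3203*o + 17.9386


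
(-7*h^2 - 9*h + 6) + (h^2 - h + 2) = -6*h^2 - 10*h + 8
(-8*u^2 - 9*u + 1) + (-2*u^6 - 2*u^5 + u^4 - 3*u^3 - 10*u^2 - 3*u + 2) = -2*u^6 - 2*u^5 + u^4 - 3*u^3 - 18*u^2 - 12*u + 3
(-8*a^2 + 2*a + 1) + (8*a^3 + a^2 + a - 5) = 8*a^3 - 7*a^2 + 3*a - 4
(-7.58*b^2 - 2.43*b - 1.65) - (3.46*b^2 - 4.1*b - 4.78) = -11.04*b^2 + 1.67*b + 3.13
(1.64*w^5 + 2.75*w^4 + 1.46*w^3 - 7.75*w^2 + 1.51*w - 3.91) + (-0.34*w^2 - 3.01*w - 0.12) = 1.64*w^5 + 2.75*w^4 + 1.46*w^3 - 8.09*w^2 - 1.5*w - 4.03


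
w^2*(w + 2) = w^3 + 2*w^2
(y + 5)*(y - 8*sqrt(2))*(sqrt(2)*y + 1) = sqrt(2)*y^3 - 15*y^2 + 5*sqrt(2)*y^2 - 75*y - 8*sqrt(2)*y - 40*sqrt(2)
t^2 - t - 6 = (t - 3)*(t + 2)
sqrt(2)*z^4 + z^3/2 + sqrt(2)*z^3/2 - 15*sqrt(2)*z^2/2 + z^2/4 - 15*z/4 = z*(z - 5/2)*(z + 3)*(sqrt(2)*z + 1/2)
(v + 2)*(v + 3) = v^2 + 5*v + 6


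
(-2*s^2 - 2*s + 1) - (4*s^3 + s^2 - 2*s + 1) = -4*s^3 - 3*s^2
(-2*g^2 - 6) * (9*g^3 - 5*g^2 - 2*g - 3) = -18*g^5 + 10*g^4 - 50*g^3 + 36*g^2 + 12*g + 18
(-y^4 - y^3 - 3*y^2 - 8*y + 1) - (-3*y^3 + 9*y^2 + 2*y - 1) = -y^4 + 2*y^3 - 12*y^2 - 10*y + 2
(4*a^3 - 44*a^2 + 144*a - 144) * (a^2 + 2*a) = 4*a^5 - 36*a^4 + 56*a^3 + 144*a^2 - 288*a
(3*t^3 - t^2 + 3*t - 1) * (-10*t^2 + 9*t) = -30*t^5 + 37*t^4 - 39*t^3 + 37*t^2 - 9*t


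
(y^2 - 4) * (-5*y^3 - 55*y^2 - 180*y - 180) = -5*y^5 - 55*y^4 - 160*y^3 + 40*y^2 + 720*y + 720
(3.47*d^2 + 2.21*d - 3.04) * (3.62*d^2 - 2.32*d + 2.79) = 12.5614*d^4 - 0.0502000000000002*d^3 - 6.4507*d^2 + 13.2187*d - 8.4816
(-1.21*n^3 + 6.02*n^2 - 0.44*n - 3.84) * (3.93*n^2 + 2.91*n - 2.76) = -4.7553*n^5 + 20.1375*n^4 + 19.1286*n^3 - 32.9868*n^2 - 9.96*n + 10.5984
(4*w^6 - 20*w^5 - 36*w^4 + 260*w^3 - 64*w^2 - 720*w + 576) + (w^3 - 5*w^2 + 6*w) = 4*w^6 - 20*w^5 - 36*w^4 + 261*w^3 - 69*w^2 - 714*w + 576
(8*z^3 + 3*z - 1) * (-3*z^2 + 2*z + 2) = -24*z^5 + 16*z^4 + 7*z^3 + 9*z^2 + 4*z - 2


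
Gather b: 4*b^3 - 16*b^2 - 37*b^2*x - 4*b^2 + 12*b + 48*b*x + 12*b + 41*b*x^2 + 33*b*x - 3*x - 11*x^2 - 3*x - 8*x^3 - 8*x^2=4*b^3 + b^2*(-37*x - 20) + b*(41*x^2 + 81*x + 24) - 8*x^3 - 19*x^2 - 6*x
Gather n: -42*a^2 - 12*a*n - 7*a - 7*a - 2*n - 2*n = -42*a^2 - 14*a + n*(-12*a - 4)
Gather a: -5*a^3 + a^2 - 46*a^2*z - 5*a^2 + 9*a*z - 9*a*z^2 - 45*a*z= -5*a^3 + a^2*(-46*z - 4) + a*(-9*z^2 - 36*z)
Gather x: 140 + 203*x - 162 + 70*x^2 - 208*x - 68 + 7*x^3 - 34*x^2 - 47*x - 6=7*x^3 + 36*x^2 - 52*x - 96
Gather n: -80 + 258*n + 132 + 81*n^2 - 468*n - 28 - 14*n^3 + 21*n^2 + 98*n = -14*n^3 + 102*n^2 - 112*n + 24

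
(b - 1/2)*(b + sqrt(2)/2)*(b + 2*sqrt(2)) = b^3 - b^2/2 + 5*sqrt(2)*b^2/2 - 5*sqrt(2)*b/4 + 2*b - 1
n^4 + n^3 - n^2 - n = n*(n - 1)*(n + 1)^2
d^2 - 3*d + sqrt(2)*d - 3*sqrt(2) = (d - 3)*(d + sqrt(2))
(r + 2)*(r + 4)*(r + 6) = r^3 + 12*r^2 + 44*r + 48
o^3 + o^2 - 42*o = o*(o - 6)*(o + 7)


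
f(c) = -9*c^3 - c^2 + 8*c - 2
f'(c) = -27*c^2 - 2*c + 8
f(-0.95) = -2.79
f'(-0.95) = -14.47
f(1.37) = -16.06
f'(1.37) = -45.42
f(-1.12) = 0.43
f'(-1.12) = -23.63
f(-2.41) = 98.89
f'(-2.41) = -144.00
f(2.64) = -153.45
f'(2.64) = -185.46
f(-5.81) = 1682.87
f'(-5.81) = -891.79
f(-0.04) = -2.32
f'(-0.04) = 8.04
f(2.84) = -193.50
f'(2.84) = -215.45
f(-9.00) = 6406.00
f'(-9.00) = -2161.00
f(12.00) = -15602.00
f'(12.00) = -3904.00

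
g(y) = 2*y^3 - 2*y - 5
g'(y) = 6*y^2 - 2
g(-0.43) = -4.30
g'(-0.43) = -0.89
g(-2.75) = -41.09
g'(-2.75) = 43.38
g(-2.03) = -17.67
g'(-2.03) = 22.73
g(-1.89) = -14.72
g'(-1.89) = 19.43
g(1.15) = -4.26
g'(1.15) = 5.94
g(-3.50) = -83.75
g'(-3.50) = 71.50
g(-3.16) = -61.79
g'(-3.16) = 57.91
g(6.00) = 415.00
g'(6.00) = 214.00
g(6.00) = 415.00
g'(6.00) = 214.00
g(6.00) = 415.00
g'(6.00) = 214.00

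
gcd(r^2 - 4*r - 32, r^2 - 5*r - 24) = r - 8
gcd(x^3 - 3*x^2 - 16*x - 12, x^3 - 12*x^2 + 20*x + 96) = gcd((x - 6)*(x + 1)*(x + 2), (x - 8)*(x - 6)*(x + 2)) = x^2 - 4*x - 12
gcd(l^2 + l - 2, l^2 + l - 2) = l^2 + l - 2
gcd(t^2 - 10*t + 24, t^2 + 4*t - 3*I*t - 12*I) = 1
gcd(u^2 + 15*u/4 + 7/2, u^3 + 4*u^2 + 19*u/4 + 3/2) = u + 2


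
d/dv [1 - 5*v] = -5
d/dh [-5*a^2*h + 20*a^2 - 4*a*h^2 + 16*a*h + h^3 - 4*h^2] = -5*a^2 - 8*a*h + 16*a + 3*h^2 - 8*h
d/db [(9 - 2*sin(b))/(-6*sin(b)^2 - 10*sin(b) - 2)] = (-6*sin(b)^2 + 54*sin(b) + 47)*cos(b)/(2*(3*sin(b)^2 + 5*sin(b) + 1)^2)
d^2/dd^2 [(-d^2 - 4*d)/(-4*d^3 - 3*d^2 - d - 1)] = 2*(16*d^6 + 192*d^5 + 132*d^4 - 11*d^3 - 105*d^2 - 36*d - 3)/(64*d^9 + 144*d^8 + 156*d^7 + 147*d^6 + 111*d^5 + 60*d^4 + 31*d^3 + 12*d^2 + 3*d + 1)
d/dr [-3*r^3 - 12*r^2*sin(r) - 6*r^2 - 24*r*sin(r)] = -12*r^2*cos(r) - 9*r^2 - 24*sqrt(2)*r*sin(r + pi/4) - 12*r - 24*sin(r)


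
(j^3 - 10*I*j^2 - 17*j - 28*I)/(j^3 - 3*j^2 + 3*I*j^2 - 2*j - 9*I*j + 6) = (j^2 - 11*I*j - 28)/(j^2 + j*(-3 + 2*I) - 6*I)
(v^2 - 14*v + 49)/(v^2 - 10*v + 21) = (v - 7)/(v - 3)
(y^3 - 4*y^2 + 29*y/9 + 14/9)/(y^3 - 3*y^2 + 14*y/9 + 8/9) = (3*y - 7)/(3*y - 4)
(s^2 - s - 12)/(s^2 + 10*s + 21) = (s - 4)/(s + 7)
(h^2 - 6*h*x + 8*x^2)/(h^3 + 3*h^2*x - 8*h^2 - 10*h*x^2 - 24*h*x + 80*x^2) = (h - 4*x)/(h^2 + 5*h*x - 8*h - 40*x)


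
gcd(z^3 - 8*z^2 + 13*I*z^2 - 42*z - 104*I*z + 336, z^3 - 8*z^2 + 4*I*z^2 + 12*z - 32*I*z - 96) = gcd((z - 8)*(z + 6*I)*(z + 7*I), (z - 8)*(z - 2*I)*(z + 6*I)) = z^2 + z*(-8 + 6*I) - 48*I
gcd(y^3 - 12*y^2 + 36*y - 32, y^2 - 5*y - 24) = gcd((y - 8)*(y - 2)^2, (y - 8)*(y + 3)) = y - 8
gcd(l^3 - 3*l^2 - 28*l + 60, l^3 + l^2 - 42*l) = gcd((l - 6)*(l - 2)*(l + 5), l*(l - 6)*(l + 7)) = l - 6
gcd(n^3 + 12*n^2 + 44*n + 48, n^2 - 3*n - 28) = n + 4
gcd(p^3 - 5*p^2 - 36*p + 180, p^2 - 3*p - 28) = 1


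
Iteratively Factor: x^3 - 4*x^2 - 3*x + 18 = (x - 3)*(x^2 - x - 6) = (x - 3)^2*(x + 2)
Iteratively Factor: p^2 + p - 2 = (p + 2)*(p - 1)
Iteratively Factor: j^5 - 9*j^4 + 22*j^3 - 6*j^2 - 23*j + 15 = (j - 3)*(j^4 - 6*j^3 + 4*j^2 + 6*j - 5) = (j - 3)*(j - 1)*(j^3 - 5*j^2 - j + 5) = (j - 5)*(j - 3)*(j - 1)*(j^2 - 1) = (j - 5)*(j - 3)*(j - 1)^2*(j + 1)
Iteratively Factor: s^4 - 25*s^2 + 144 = (s - 4)*(s^3 + 4*s^2 - 9*s - 36) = (s - 4)*(s - 3)*(s^2 + 7*s + 12) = (s - 4)*(s - 3)*(s + 3)*(s + 4)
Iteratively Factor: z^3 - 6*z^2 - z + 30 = (z - 3)*(z^2 - 3*z - 10) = (z - 3)*(z + 2)*(z - 5)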